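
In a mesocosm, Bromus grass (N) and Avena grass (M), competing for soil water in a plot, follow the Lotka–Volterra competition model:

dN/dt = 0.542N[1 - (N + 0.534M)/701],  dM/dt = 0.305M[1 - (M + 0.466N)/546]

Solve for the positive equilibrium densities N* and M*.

N* ≈ 545, M* ≈ 292

Setting both brackets to zero gives the nullclines N + 0.534M = 701 and 0.466N + M = 546.
Substituting M = 546 - 0.466N into the first: N(1 - 0.534·0.466) = 701 - 0.534·546.
So N* = 409/0.751 = 545, and then M* = 546 - 0.466·545 = 292.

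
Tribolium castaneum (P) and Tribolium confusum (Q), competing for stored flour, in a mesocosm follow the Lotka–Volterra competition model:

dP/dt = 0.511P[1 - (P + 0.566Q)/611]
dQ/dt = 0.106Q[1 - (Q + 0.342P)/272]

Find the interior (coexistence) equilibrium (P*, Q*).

Setting both brackets to zero gives the nullclines P + 0.566Q = 611 and 0.342P + Q = 272.
Substituting Q = 272 - 0.342P into the first: P(1 - 0.566·0.342) = 611 - 0.566·272.
So P* = 457/0.806 = 567, and then Q* = 272 - 0.342·567 = 78.2.

P* ≈ 567, Q* ≈ 78.2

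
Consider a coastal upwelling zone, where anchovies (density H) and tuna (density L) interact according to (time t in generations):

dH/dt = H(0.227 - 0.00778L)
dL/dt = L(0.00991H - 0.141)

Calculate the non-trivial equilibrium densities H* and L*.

Set dL/dt = 0 with L > 0: 0.00991H - 0.141 = 0, so H* = 0.141/0.00991 = 14.2.
Set dH/dt = 0 with H > 0: 0.227 - 0.00778L = 0, so L* = 0.227/0.00778 = 29.2.

H* ≈ 14.2, L* ≈ 29.2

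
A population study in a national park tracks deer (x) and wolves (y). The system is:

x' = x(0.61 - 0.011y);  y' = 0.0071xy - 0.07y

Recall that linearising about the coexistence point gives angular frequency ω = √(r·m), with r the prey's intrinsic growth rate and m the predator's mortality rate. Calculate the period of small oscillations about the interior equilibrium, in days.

Here r = 0.61 and m = 0.07, so r·m = 0.0427.
ω = √0.0427 = 0.207 per day, hence T = 2π/ω ≈ 30.4 days.

T ≈ 30.4 days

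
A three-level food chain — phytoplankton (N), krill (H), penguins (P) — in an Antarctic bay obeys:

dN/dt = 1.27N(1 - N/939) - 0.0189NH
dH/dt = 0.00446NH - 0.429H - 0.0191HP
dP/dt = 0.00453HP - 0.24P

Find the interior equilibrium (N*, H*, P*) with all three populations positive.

N* ≈ 199, H* ≈ 53, P* ≈ 23.9

From dP/dt = 0: 0.00453H* = 0.24, so H* = 53.
From dN/dt = 0: 1.27(1 - N*/939) = 0.0189·53, giving N* = 939·(1 - 0.788) = 199.
From dH/dt = 0: 0.00446·199 - 0.429 = 0.0191P*, so P* = 0.457/0.0191 = 23.9.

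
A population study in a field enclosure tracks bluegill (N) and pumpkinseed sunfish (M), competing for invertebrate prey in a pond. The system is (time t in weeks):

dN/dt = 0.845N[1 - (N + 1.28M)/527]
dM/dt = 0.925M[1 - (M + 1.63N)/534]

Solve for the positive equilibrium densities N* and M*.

Setting both brackets to zero gives the nullclines N + 1.28M = 527 and 1.63N + M = 534.
Substituting M = 534 - 1.63N into the first: N(1 - 1.28·1.63) = 527 - 1.28·534.
So N* = -157/-1.09 = 144, and then M* = 534 - 1.63·144 = 299.

N* ≈ 144, M* ≈ 299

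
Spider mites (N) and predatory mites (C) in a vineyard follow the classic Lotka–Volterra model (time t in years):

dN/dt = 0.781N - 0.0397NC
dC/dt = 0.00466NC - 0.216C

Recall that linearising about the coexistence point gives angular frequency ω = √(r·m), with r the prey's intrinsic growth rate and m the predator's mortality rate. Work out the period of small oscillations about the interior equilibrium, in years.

Here r = 0.781 and m = 0.216, so r·m = 0.169.
ω = √0.169 = 0.411 per year, hence T = 2π/ω ≈ 15.3 years.

T ≈ 15.3 years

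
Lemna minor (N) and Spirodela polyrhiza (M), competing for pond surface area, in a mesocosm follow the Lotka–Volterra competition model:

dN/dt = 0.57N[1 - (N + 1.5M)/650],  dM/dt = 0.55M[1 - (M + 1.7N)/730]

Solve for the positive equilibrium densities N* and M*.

Setting both brackets to zero gives the nullclines N + 1.5M = 650 and 1.7N + M = 730.
Substituting M = 730 - 1.7N into the first: N(1 - 1.5·1.7) = 650 - 1.5·730.
So N* = -445/-1.55 = 287, and then M* = 730 - 1.7·287 = 242.

N* ≈ 287, M* ≈ 242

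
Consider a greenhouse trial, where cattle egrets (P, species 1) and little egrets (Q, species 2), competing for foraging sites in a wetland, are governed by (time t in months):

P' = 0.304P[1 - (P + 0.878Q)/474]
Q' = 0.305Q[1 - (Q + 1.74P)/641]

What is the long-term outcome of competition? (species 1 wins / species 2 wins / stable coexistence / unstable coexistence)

Compare the nullcline intercepts: K1/α12 = 474/0.878 = 540 < K2 = 641; K2/α21 = 641/1.74 = 368 < K1 = 474.
Since both are reversed, neither can invade when rare; the interior point is a saddle.

unstable coexistence (outcome depends on initial conditions)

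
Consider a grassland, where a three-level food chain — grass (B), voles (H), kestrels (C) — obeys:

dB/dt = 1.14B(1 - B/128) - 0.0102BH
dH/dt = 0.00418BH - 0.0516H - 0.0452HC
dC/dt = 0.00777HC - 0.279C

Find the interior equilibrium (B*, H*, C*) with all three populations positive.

From dC/dt = 0: 0.00777H* = 0.279, so H* = 35.9.
From dB/dt = 0: 1.14(1 - B*/128) = 0.0102·35.9, giving B* = 128·(1 - 0.321) = 86.9.
From dH/dt = 0: 0.00418·86.9 - 0.0516 = 0.0452C*, so C* = 0.312/0.0452 = 6.89.

B* ≈ 86.9, H* ≈ 35.9, C* ≈ 6.89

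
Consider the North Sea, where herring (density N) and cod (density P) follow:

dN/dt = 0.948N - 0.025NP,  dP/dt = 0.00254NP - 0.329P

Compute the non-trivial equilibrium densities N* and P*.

Set dP/dt = 0 with P > 0: 0.00254N - 0.329 = 0, so N* = 0.329/0.00254 = 130.
Set dN/dt = 0 with N > 0: 0.948 - 0.025P = 0, so P* = 0.948/0.025 = 37.9.

N* ≈ 130, P* ≈ 37.9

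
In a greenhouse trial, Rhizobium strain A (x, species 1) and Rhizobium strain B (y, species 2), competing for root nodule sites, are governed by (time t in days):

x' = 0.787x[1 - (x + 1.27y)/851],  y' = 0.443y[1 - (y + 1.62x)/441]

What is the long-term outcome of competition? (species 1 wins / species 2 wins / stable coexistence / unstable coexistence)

species 1 excludes species 2

Compare the nullcline intercepts: K1/α12 = 851/1.27 = 670 > K2 = 441; K2/α21 = 441/1.62 = 272 < K1 = 851.
Since the inequalities point opposite ways, species 1 can invade but species 2 cannot.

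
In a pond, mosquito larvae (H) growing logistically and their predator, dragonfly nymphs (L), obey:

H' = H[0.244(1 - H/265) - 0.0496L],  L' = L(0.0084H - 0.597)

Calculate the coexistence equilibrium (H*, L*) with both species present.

H* ≈ 71.1, L* ≈ 3.6

From dL/dt = 0 with L > 0: 0.0084H* = 0.597, so H* = 71.1.
Substitute into dH/dt = 0: 0.244(1 - 71.1/265) = 0.0496L*.
The bracket is 0.732, giving L* = 0.179/0.0496 = 3.6.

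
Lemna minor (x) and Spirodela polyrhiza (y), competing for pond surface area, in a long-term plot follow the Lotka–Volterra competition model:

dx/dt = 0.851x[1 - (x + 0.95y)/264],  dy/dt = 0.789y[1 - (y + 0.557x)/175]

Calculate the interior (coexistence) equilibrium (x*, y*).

x* ≈ 208, y* ≈ 59.4

Setting both brackets to zero gives the nullclines x + 0.95y = 264 and 0.557x + y = 175.
Substituting y = 175 - 0.557x into the first: x(1 - 0.95·0.557) = 264 - 0.95·175.
So x* = 97.8/0.471 = 208, and then y* = 175 - 0.557·208 = 59.4.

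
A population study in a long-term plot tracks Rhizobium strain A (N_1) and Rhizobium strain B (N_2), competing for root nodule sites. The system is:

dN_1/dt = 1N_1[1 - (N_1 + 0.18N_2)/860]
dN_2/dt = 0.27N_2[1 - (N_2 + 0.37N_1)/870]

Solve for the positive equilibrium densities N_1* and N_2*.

N_1* ≈ 754, N_2* ≈ 591

Setting both brackets to zero gives the nullclines N_1 + 0.18N_2 = 860 and 0.37N_1 + N_2 = 870.
Substituting N_2 = 870 - 0.37N_1 into the first: N_1(1 - 0.18·0.37) = 860 - 0.18·870.
So N_1* = 703/0.933 = 754, and then N_2* = 870 - 0.37·754 = 591.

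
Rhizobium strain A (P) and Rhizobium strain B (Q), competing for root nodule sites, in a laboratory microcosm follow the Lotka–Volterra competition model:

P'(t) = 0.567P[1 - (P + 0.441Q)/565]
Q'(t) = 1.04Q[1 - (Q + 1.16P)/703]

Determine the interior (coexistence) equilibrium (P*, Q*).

Setting both brackets to zero gives the nullclines P + 0.441Q = 565 and 1.16P + Q = 703.
Substituting Q = 703 - 1.16P into the first: P(1 - 0.441·1.16) = 565 - 0.441·703.
So P* = 255/0.488 = 522, and then Q* = 703 - 1.16·522 = 97.5.

P* ≈ 522, Q* ≈ 97.5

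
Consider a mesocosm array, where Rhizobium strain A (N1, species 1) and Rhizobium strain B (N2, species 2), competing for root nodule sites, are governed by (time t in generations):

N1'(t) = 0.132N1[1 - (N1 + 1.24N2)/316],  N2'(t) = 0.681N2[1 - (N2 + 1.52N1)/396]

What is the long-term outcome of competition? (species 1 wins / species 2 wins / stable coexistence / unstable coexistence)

Compare the nullcline intercepts: K1/α12 = 316/1.24 = 255 < K2 = 396; K2/α21 = 396/1.52 = 261 < K1 = 316.
Since both are reversed, neither can invade when rare; the interior point is a saddle.

unstable coexistence (outcome depends on initial conditions)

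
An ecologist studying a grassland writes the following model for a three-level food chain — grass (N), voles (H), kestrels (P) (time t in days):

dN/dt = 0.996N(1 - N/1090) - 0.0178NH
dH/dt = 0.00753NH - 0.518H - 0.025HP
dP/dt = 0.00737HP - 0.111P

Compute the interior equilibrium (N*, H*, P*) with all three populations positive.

From dP/dt = 0: 0.00737H* = 0.111, so H* = 15.1.
From dN/dt = 0: 0.996(1 - N*/1090) = 0.0178·15.1, giving N* = 1090·(1 - 0.269) = 797.
From dH/dt = 0: 0.00753·797 - 0.518 = 0.025P*, so P* = 5.48/0.025 = 219.

N* ≈ 797, H* ≈ 15.1, P* ≈ 219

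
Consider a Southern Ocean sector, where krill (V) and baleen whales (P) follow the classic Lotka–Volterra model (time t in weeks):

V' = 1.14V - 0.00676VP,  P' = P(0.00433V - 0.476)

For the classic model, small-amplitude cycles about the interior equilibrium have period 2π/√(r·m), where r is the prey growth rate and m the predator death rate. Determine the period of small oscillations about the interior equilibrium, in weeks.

T ≈ 8.53 weeks

Here r = 1.14 and m = 0.476, so r·m = 0.543.
ω = √0.543 = 0.737 per week, hence T = 2π/ω ≈ 8.53 weeks.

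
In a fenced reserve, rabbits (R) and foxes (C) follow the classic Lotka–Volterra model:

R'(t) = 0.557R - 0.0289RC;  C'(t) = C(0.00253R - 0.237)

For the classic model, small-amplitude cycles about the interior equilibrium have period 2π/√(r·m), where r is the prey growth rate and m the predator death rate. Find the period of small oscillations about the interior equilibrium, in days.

T ≈ 17.3 days

Here r = 0.557 and m = 0.237, so r·m = 0.132.
ω = √0.132 = 0.363 per day, hence T = 2π/ω ≈ 17.3 days.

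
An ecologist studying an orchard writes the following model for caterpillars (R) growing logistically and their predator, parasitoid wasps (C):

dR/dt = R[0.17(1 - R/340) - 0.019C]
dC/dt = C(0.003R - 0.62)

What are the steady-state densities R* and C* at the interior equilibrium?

From dC/dt = 0 with C > 0: 0.003R* = 0.62, so R* = 207.
Substitute into dR/dt = 0: 0.17(1 - 207/340) = 0.019C*.
The bracket is 0.392, giving C* = 0.0667/0.019 = 3.51.

R* ≈ 207, C* ≈ 3.51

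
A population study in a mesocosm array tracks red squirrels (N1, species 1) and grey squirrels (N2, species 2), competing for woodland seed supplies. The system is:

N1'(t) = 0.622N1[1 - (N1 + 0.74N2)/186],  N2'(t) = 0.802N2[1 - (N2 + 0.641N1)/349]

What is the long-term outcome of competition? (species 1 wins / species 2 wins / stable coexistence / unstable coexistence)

species 2 excludes species 1

Compare the nullcline intercepts: K1/α12 = 186/0.74 = 251 < K2 = 349; K2/α21 = 349/0.641 = 544 > K1 = 186.
Since the inequalities point opposite ways, species 2 can invade but species 1 cannot.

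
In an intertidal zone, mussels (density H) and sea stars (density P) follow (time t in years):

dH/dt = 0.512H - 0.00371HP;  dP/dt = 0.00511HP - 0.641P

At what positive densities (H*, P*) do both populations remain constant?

H* ≈ 125, P* ≈ 138

Set dP/dt = 0 with P > 0: 0.00511H - 0.641 = 0, so H* = 0.641/0.00511 = 125.
Set dH/dt = 0 with H > 0: 0.512 - 0.00371P = 0, so P* = 0.512/0.00371 = 138.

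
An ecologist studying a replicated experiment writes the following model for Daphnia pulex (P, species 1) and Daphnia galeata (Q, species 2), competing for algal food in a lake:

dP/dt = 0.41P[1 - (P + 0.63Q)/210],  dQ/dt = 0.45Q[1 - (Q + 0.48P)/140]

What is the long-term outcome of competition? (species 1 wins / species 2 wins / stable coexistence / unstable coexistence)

Compare the nullcline intercepts: K1/α12 = 210/0.63 = 333 > K2 = 140; K2/α21 = 140/0.48 = 292 > K1 = 210.
Since both inequalities hold, each species can invade when rare, so the interior equilibrium is stable.

stable coexistence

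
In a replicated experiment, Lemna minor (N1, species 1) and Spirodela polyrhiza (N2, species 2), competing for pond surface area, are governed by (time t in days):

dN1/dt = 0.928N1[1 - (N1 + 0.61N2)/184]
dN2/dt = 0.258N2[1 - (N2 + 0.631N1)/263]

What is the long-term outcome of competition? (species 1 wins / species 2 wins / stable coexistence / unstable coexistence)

Compare the nullcline intercepts: K1/α12 = 184/0.61 = 302 > K2 = 263; K2/α21 = 263/0.631 = 417 > K1 = 184.
Since both inequalities hold, each species can invade when rare, so the interior equilibrium is stable.

stable coexistence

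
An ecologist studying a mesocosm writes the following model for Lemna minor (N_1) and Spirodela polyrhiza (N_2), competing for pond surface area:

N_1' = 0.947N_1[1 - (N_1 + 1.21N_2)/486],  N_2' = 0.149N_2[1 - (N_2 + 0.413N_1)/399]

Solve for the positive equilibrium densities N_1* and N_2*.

Setting both brackets to zero gives the nullclines N_1 + 1.21N_2 = 486 and 0.413N_1 + N_2 = 399.
Substituting N_2 = 399 - 0.413N_1 into the first: N_1(1 - 1.21·0.413) = 486 - 1.21·399.
So N_1* = 3.21/0.5 = 6.42, and then N_2* = 399 - 0.413·6.42 = 396.

N_1* ≈ 6.42, N_2* ≈ 396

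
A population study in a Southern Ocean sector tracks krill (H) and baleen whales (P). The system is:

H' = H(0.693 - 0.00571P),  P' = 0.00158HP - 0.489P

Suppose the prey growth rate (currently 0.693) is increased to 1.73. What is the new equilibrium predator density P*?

P* ≈ 303

At the interior fixed point, setting dH/dt = 0 with H > 0 fixes P* = (prey growth rate)/(HP coefficient) — independent of the other coefficients.
With the change, P* = 1.73/0.00571 = 303; it rises from 121.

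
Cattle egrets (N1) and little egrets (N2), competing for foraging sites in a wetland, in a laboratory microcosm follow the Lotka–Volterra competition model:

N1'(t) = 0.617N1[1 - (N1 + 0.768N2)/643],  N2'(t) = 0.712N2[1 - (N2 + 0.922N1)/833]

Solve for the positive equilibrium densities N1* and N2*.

Setting both brackets to zero gives the nullclines N1 + 0.768N2 = 643 and 0.922N1 + N2 = 833.
Substituting N2 = 833 - 0.922N1 into the first: N1(1 - 0.768·0.922) = 643 - 0.768·833.
So N1* = 3.26/0.292 = 11.2, and then N2* = 833 - 0.922·11.2 = 823.

N1* ≈ 11.2, N2* ≈ 823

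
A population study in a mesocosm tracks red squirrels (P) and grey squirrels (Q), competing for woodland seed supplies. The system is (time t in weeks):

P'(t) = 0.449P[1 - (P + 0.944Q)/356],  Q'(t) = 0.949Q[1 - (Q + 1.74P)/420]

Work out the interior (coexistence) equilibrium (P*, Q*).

P* ≈ 63, Q* ≈ 310

Setting both brackets to zero gives the nullclines P + 0.944Q = 356 and 1.74P + Q = 420.
Substituting Q = 420 - 1.74P into the first: P(1 - 0.944·1.74) = 356 - 0.944·420.
So P* = -40.5/-0.643 = 63, and then Q* = 420 - 1.74·63 = 310.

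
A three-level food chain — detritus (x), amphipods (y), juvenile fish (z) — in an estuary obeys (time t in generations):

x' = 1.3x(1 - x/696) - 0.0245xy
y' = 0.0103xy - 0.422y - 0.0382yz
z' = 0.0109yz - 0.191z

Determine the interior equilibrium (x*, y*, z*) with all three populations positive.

From dz/dt = 0: 0.0109y* = 0.191, so y* = 17.5.
From dx/dt = 0: 1.3(1 - x*/696) = 0.0245·17.5, giving x* = 696·(1 - 0.33) = 466.
From dy/dt = 0: 0.0103·466 - 0.422 = 0.0382z*, so z* = 4.38/0.0382 = 115.

x* ≈ 466, y* ≈ 17.5, z* ≈ 115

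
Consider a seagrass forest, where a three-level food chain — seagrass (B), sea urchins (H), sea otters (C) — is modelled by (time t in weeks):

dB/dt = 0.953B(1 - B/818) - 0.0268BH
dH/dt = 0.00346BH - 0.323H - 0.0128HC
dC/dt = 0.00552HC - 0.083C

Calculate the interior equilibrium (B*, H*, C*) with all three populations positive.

From dC/dt = 0: 0.00552H* = 0.083, so H* = 15.
From dB/dt = 0: 0.953(1 - B*/818) = 0.0268·15, giving B* = 818·(1 - 0.423) = 472.
From dH/dt = 0: 0.00346·472 - 0.323 = 0.0128C*, so C* = 1.31/0.0128 = 102.

B* ≈ 472, H* ≈ 15, C* ≈ 102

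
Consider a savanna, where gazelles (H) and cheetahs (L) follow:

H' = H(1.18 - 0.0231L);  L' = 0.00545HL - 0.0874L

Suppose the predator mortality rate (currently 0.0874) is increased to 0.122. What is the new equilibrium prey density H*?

At the interior fixed point, setting dL/dt = 0 with L > 0 fixes H* = (predator death rate)/(HL coefficient) — independent of the other coefficients.
With the change, H* = 0.122/0.00545 = 22.4; it rises from 16.

H* ≈ 22.4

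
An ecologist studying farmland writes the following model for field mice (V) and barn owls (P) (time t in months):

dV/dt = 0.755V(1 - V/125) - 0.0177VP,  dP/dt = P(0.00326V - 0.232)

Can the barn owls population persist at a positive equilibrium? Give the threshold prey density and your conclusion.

The predator equation gives dP/dt > 0 only when V > 0.232/0.00326 = 71.2.
Without the predator, V → K = 125. Since 125 > 71.2, the predator can invade and persist.

Threshold V = 71.2; K > 71.2, so yes, the predator persists.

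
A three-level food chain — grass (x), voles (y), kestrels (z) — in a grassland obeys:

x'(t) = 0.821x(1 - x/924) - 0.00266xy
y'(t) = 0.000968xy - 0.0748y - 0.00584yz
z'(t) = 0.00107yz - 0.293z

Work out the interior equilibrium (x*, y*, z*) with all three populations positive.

From dz/dt = 0: 0.00107y* = 0.293, so y* = 274.
From dx/dt = 0: 0.821(1 - x*/924) = 0.00266·274, giving x* = 924·(1 - 0.887) = 104.
From dy/dt = 0: 0.000968·104 - 0.0748 = 0.00584z*, so z* = 0.0261/0.00584 = 4.47.

x* ≈ 104, y* ≈ 274, z* ≈ 4.47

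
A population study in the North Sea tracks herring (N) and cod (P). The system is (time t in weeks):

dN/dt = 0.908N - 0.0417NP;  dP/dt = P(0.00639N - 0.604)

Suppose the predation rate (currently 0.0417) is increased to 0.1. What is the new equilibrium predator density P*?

P* ≈ 9.08

At the interior fixed point, setting dN/dt = 0 with N > 0 fixes P* = (prey growth rate)/(NP coefficient) — independent of the other coefficients.
With the change, P* = 0.908/0.1 = 9.08; it falls from 21.8.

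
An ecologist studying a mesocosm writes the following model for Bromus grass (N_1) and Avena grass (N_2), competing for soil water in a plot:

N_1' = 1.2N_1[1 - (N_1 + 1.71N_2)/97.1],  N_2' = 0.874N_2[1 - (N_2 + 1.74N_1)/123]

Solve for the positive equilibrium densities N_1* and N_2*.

Setting both brackets to zero gives the nullclines N_1 + 1.71N_2 = 97.1 and 1.74N_1 + N_2 = 123.
Substituting N_2 = 123 - 1.74N_1 into the first: N_1(1 - 1.71·1.74) = 97.1 - 1.71·123.
So N_1* = -113/-1.98 = 57.3, and then N_2* = 123 - 1.74·57.3 = 23.3.

N_1* ≈ 57.3, N_2* ≈ 23.3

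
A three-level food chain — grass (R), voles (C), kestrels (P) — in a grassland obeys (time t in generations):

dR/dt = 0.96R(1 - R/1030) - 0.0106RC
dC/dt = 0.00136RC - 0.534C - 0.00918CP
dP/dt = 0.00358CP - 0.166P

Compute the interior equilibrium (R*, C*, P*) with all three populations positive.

From dP/dt = 0: 0.00358C* = 0.166, so C* = 46.4.
From dR/dt = 0: 0.96(1 - R*/1030) = 0.0106·46.4, giving R* = 1030·(1 - 0.512) = 503.
From dC/dt = 0: 0.00136·503 - 0.534 = 0.00918P*, so P* = 0.15/0.00918 = 16.3.

R* ≈ 503, C* ≈ 46.4, P* ≈ 16.3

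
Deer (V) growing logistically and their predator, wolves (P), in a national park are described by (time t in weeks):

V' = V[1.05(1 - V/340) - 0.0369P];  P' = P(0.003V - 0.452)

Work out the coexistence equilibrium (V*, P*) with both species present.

From dP/dt = 0 with P > 0: 0.003V* = 0.452, so V* = 151.
Substitute into dV/dt = 0: 1.05(1 - 151/340) = 0.0369P*.
The bracket is 0.557, giving P* = 0.585/0.0369 = 15.8.

V* ≈ 151, P* ≈ 15.8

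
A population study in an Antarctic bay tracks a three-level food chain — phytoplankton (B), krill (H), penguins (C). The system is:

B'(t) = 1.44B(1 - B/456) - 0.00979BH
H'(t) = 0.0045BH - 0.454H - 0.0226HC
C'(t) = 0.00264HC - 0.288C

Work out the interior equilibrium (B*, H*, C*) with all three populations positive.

B* ≈ 118, H* ≈ 109, C* ≈ 3.37

From dC/dt = 0: 0.00264H* = 0.288, so H* = 109.
From dB/dt = 0: 1.44(1 - B*/456) = 0.00979·109, giving B* = 456·(1 - 0.742) = 118.
From dH/dt = 0: 0.0045·118 - 0.454 = 0.0226C*, so C* = 0.0761/0.0226 = 3.37.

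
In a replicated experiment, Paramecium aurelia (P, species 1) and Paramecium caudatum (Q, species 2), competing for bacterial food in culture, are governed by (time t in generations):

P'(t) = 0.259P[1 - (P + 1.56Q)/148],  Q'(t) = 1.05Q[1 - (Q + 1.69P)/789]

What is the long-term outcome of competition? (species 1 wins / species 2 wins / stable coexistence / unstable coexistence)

Compare the nullcline intercepts: K1/α12 = 148/1.56 = 94.9 < K2 = 789; K2/α21 = 789/1.69 = 467 > K1 = 148.
Since the inequalities point opposite ways, species 2 can invade but species 1 cannot.

species 2 excludes species 1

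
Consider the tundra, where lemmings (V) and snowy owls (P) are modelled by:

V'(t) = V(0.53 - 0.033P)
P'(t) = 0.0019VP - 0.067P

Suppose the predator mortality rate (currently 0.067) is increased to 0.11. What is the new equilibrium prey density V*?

V* ≈ 57.9

At the interior fixed point, setting dP/dt = 0 with P > 0 fixes V* = (predator death rate)/(VP coefficient) — independent of the other coefficients.
With the change, V* = 0.11/0.0019 = 57.9; it rises from 35.3.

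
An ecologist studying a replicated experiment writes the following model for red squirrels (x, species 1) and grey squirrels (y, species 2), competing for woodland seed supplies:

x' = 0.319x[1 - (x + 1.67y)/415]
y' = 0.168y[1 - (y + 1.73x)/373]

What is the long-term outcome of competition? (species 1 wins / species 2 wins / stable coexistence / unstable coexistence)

Compare the nullcline intercepts: K1/α12 = 415/1.67 = 249 < K2 = 373; K2/α21 = 373/1.73 = 216 < K1 = 415.
Since both are reversed, neither can invade when rare; the interior point is a saddle.

unstable coexistence (outcome depends on initial conditions)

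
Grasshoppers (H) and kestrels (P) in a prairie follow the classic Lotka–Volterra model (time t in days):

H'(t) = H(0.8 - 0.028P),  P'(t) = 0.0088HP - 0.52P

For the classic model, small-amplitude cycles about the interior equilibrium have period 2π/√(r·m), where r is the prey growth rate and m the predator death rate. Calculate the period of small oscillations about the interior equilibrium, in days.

Here r = 0.8 and m = 0.52, so r·m = 0.416.
ω = √0.416 = 0.645 per day, hence T = 2π/ω ≈ 9.74 days.

T ≈ 9.74 days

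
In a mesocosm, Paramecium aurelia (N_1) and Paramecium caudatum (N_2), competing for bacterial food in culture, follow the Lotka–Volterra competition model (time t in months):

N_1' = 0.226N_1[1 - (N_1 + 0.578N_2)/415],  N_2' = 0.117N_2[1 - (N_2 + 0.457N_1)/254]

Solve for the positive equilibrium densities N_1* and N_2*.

Setting both brackets to zero gives the nullclines N_1 + 0.578N_2 = 415 and 0.457N_1 + N_2 = 254.
Substituting N_2 = 254 - 0.457N_1 into the first: N_1(1 - 0.578·0.457) = 415 - 0.578·254.
So N_1* = 268/0.736 = 364, and then N_2* = 254 - 0.457·364 = 87.4.

N_1* ≈ 364, N_2* ≈ 87.4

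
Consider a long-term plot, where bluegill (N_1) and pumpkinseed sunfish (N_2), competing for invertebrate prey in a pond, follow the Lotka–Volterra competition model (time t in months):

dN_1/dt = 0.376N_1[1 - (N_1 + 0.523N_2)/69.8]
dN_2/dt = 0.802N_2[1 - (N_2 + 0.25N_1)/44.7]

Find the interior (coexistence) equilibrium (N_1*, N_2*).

Setting both brackets to zero gives the nullclines N_1 + 0.523N_2 = 69.8 and 0.25N_1 + N_2 = 44.7.
Substituting N_2 = 44.7 - 0.25N_1 into the first: N_1(1 - 0.523·0.25) = 69.8 - 0.523·44.7.
So N_1* = 46.4/0.869 = 53.4, and then N_2* = 44.7 - 0.25·53.4 = 31.3.

N_1* ≈ 53.4, N_2* ≈ 31.3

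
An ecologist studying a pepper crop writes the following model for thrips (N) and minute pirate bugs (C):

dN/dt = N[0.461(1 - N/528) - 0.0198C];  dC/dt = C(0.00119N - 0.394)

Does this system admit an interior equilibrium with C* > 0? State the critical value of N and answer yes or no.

The predator equation gives dC/dt > 0 only when N > 0.394/0.00119 = 331.
Without the predator, N → K = 528. Since 528 > 331, the predator can invade and persist.

Threshold N = 331; K > 331, so yes, the predator persists.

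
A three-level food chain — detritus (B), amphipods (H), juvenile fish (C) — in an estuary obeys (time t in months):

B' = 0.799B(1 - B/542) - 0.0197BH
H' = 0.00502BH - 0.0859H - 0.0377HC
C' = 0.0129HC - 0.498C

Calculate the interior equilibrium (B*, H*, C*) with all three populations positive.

B* ≈ 26.1, H* ≈ 38.6, C* ≈ 1.2

From dC/dt = 0: 0.0129H* = 0.498, so H* = 38.6.
From dB/dt = 0: 0.799(1 - B*/542) = 0.0197·38.6, giving B* = 542·(1 - 0.952) = 26.1.
From dH/dt = 0: 0.00502·26.1 - 0.0859 = 0.0377C*, so C* = 0.0452/0.0377 = 1.2.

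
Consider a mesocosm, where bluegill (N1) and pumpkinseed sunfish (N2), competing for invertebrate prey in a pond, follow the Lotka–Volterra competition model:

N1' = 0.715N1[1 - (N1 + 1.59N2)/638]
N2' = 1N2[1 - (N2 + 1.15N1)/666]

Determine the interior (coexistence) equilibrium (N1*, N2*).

Setting both brackets to zero gives the nullclines N1 + 1.59N2 = 638 and 1.15N1 + N2 = 666.
Substituting N2 = 666 - 1.15N1 into the first: N1(1 - 1.59·1.15) = 638 - 1.59·666.
So N1* = -421/-0.829 = 508, and then N2* = 666 - 1.15·508 = 81.7.

N1* ≈ 508, N2* ≈ 81.7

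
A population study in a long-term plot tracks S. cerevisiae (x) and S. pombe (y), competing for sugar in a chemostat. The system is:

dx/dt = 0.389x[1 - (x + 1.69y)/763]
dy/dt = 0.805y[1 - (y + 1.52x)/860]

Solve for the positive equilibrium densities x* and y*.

Setting both brackets to zero gives the nullclines x + 1.69y = 763 and 1.52x + y = 860.
Substituting y = 860 - 1.52x into the first: x(1 - 1.69·1.52) = 763 - 1.69·860.
So x* = -690/-1.57 = 440, and then y* = 860 - 1.52·440 = 191.

x* ≈ 440, y* ≈ 191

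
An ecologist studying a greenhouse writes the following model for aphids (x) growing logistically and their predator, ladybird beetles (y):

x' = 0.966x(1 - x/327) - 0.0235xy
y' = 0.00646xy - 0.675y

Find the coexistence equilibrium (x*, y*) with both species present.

x* ≈ 104, y* ≈ 28

From dy/dt = 0 with y > 0: 0.00646x* = 0.675, so x* = 104.
Substitute into dx/dt = 0: 0.966(1 - 104/327) = 0.0235y*.
The bracket is 0.68, giving y* = 0.657/0.0235 = 28.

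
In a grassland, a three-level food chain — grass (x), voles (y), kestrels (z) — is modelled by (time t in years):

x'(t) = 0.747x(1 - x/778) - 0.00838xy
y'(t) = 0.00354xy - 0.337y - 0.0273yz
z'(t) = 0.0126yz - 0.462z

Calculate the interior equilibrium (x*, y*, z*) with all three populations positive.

From dz/dt = 0: 0.0126y* = 0.462, so y* = 36.7.
From dx/dt = 0: 0.747(1 - x*/778) = 0.00838·36.7, giving x* = 778·(1 - 0.411) = 458.
From dy/dt = 0: 0.00354·458 - 0.337 = 0.0273z*, so z* = 1.28/0.0273 = 47.

x* ≈ 458, y* ≈ 36.7, z* ≈ 47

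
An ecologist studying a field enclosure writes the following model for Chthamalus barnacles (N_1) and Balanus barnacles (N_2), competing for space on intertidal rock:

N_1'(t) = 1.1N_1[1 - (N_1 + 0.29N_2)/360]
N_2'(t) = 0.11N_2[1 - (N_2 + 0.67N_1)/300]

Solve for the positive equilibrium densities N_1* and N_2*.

N_1* ≈ 339, N_2* ≈ 73

Setting both brackets to zero gives the nullclines N_1 + 0.29N_2 = 360 and 0.67N_1 + N_2 = 300.
Substituting N_2 = 300 - 0.67N_1 into the first: N_1(1 - 0.29·0.67) = 360 - 0.29·300.
So N_1* = 273/0.806 = 339, and then N_2* = 300 - 0.67·339 = 73.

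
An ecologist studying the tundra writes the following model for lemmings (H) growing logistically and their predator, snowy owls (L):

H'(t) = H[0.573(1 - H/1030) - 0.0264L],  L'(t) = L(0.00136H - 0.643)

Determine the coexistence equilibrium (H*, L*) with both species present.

From dL/dt = 0 with L > 0: 0.00136H* = 0.643, so H* = 473.
Substitute into dH/dt = 0: 0.573(1 - 473/1030) = 0.0264L*.
The bracket is 0.541, giving L* = 0.31/0.0264 = 11.7.

H* ≈ 473, L* ≈ 11.7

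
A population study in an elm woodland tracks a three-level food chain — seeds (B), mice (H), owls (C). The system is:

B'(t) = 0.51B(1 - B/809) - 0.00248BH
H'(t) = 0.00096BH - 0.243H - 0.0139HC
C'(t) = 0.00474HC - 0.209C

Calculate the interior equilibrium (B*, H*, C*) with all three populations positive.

From dC/dt = 0: 0.00474H* = 0.209, so H* = 44.1.
From dB/dt = 0: 0.51(1 - B*/809) = 0.00248·44.1, giving B* = 809·(1 - 0.214) = 636.
From dH/dt = 0: 0.00096·636 - 0.243 = 0.0139C*, so C* = 0.367/0.0139 = 26.4.

B* ≈ 636, H* ≈ 44.1, C* ≈ 26.4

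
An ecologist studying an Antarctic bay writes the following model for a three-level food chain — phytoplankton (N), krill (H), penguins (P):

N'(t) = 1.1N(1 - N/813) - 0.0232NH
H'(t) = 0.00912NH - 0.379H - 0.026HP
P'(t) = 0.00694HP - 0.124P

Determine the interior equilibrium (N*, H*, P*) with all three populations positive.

N* ≈ 507, H* ≈ 17.9, P* ≈ 163

From dP/dt = 0: 0.00694H* = 0.124, so H* = 17.9.
From dN/dt = 0: 1.1(1 - N*/813) = 0.0232·17.9, giving N* = 813·(1 - 0.377) = 507.
From dH/dt = 0: 0.00912·507 - 0.379 = 0.026P*, so P* = 4.24/0.026 = 163.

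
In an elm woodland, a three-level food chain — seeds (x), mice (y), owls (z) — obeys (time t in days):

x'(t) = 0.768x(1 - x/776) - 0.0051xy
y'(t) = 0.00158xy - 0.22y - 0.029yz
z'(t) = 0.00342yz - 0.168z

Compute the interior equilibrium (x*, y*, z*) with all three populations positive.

x* ≈ 523, y* ≈ 49.1, z* ≈ 20.9

From dz/dt = 0: 0.00342y* = 0.168, so y* = 49.1.
From dx/dt = 0: 0.768(1 - x*/776) = 0.0051·49.1, giving x* = 776·(1 - 0.326) = 523.
From dy/dt = 0: 0.00158·523 - 0.22 = 0.029z*, so z* = 0.606/0.029 = 20.9.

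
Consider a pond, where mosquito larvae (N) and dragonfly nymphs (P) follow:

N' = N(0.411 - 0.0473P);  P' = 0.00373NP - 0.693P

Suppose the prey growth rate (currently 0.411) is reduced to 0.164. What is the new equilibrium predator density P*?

At the interior fixed point, setting dN/dt = 0 with N > 0 fixes P* = (prey growth rate)/(NP coefficient) — independent of the other coefficients.
With the change, P* = 0.164/0.0473 = 3.47; it falls from 8.69.

P* ≈ 3.47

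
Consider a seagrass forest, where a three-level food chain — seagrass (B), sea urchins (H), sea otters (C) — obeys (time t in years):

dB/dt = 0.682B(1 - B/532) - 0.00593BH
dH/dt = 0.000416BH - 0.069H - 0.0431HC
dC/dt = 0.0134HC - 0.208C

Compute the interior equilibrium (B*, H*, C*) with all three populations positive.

From dC/dt = 0: 0.0134H* = 0.208, so H* = 15.5.
From dB/dt = 0: 0.682(1 - B*/532) = 0.00593·15.5, giving B* = 532·(1 - 0.135) = 460.
From dH/dt = 0: 0.000416·460 - 0.069 = 0.0431C*, so C* = 0.122/0.0431 = 2.84.

B* ≈ 460, H* ≈ 15.5, C* ≈ 2.84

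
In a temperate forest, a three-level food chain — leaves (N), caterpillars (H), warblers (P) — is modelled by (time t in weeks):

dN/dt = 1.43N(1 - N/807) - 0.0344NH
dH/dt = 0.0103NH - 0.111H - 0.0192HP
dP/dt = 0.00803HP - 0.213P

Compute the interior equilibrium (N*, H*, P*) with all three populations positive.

From dP/dt = 0: 0.00803H* = 0.213, so H* = 26.5.
From dN/dt = 0: 1.43(1 - N*/807) = 0.0344·26.5, giving N* = 807·(1 - 0.638) = 292.
From dH/dt = 0: 0.0103·292 - 0.111 = 0.0192P*, so P* = 2.9/0.0192 = 151.

N* ≈ 292, H* ≈ 26.5, P* ≈ 151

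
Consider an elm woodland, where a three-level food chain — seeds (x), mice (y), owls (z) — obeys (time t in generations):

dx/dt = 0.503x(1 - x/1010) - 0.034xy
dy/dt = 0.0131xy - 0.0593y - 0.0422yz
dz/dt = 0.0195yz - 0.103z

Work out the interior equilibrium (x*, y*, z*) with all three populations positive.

From dz/dt = 0: 0.0195y* = 0.103, so y* = 5.28.
From dx/dt = 0: 0.503(1 - x*/1010) = 0.034·5.28, giving x* = 1010·(1 - 0.357) = 649.
From dy/dt = 0: 0.0131·649 - 0.0593 = 0.0422z*, so z* = 8.45/0.0422 = 200.

x* ≈ 649, y* ≈ 5.28, z* ≈ 200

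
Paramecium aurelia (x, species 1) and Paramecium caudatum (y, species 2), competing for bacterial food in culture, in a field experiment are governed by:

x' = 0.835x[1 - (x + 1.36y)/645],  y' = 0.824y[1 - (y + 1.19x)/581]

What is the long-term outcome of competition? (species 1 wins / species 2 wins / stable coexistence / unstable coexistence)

Compare the nullcline intercepts: K1/α12 = 645/1.36 = 474 < K2 = 581; K2/α21 = 581/1.19 = 488 < K1 = 645.
Since both are reversed, neither can invade when rare; the interior point is a saddle.

unstable coexistence (outcome depends on initial conditions)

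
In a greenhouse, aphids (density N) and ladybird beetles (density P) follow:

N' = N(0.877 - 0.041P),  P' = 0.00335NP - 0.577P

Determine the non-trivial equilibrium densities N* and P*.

N* ≈ 172, P* ≈ 21.4

Set dP/dt = 0 with P > 0: 0.00335N - 0.577 = 0, so N* = 0.577/0.00335 = 172.
Set dN/dt = 0 with N > 0: 0.877 - 0.041P = 0, so P* = 0.877/0.041 = 21.4.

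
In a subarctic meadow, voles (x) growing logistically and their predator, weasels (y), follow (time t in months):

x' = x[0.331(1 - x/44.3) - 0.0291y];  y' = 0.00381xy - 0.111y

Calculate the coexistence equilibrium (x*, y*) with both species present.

From dy/dt = 0 with y > 0: 0.00381x* = 0.111, so x* = 29.1.
Substitute into dx/dt = 0: 0.331(1 - 29.1/44.3) = 0.0291y*.
The bracket is 0.342, giving y* = 0.113/0.0291 = 3.89.

x* ≈ 29.1, y* ≈ 3.89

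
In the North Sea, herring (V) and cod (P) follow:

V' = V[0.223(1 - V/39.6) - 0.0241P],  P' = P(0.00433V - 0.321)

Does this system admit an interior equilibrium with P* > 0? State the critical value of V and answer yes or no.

Threshold V = 74.1; K < 74.1, so no, the predator goes extinct.

The predator equation gives dP/dt > 0 only when V > 0.321/0.00433 = 74.1.
Without the predator, V → K = 39.6. Since 39.6 < 74.1, the predator cannot invade.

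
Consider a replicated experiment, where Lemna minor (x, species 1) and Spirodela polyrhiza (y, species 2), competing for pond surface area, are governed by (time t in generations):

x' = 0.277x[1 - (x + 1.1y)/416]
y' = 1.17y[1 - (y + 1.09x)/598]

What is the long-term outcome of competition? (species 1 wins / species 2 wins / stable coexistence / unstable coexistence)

Compare the nullcline intercepts: K1/α12 = 416/1.1 = 378 < K2 = 598; K2/α21 = 598/1.09 = 549 > K1 = 416.
Since the inequalities point opposite ways, species 2 can invade but species 1 cannot.

species 2 excludes species 1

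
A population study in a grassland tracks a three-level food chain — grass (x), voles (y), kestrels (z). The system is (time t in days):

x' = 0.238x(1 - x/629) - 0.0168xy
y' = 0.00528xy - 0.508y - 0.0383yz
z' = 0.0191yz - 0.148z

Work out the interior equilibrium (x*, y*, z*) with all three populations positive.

From dz/dt = 0: 0.0191y* = 0.148, so y* = 7.75.
From dx/dt = 0: 0.238(1 - x*/629) = 0.0168·7.75, giving x* = 629·(1 - 0.547) = 285.
From dy/dt = 0: 0.00528·285 - 0.508 = 0.0383z*, so z* = 0.997/0.0383 = 26.

x* ≈ 285, y* ≈ 7.75, z* ≈ 26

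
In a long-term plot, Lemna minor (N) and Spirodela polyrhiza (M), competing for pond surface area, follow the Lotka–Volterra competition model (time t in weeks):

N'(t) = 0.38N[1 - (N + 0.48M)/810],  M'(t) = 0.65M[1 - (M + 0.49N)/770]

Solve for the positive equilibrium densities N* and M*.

N* ≈ 576, M* ≈ 488

Setting both brackets to zero gives the nullclines N + 0.48M = 810 and 0.49N + M = 770.
Substituting M = 770 - 0.49N into the first: N(1 - 0.48·0.49) = 810 - 0.48·770.
So N* = 440/0.765 = 576, and then M* = 770 - 0.49·576 = 488.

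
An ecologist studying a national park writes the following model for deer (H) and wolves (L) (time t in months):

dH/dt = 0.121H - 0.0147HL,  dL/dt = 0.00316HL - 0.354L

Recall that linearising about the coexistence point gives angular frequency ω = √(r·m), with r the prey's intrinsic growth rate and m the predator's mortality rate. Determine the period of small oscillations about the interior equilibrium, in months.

Here r = 0.121 and m = 0.354, so r·m = 0.0428.
ω = √0.0428 = 0.207 per month, hence T = 2π/ω ≈ 30.4 months.

T ≈ 30.4 months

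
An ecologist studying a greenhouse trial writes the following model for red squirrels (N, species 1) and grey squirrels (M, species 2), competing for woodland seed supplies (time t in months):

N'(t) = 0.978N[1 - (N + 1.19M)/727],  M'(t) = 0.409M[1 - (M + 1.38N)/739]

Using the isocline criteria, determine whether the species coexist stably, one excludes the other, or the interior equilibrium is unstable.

unstable coexistence (outcome depends on initial conditions)

Compare the nullcline intercepts: K1/α12 = 727/1.19 = 611 < K2 = 739; K2/α21 = 739/1.38 = 536 < K1 = 727.
Since both are reversed, neither can invade when rare; the interior point is a saddle.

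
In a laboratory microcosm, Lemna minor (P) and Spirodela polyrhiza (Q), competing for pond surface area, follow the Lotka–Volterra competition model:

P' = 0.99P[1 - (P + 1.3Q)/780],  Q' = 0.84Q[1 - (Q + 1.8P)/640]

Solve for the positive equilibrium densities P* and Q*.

P* ≈ 38.8, Q* ≈ 570

Setting both brackets to zero gives the nullclines P + 1.3Q = 780 and 1.8P + Q = 640.
Substituting Q = 640 - 1.8P into the first: P(1 - 1.3·1.8) = 780 - 1.3·640.
So P* = -52/-1.34 = 38.8, and then Q* = 640 - 1.8·38.8 = 570.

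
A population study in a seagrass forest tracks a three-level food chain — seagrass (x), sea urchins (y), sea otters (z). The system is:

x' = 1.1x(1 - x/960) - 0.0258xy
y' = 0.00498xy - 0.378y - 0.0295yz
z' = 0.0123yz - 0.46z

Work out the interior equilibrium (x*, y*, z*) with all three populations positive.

x* ≈ 118, y* ≈ 37.4, z* ≈ 7.09

From dz/dt = 0: 0.0123y* = 0.46, so y* = 37.4.
From dx/dt = 0: 1.1(1 - x*/960) = 0.0258·37.4, giving x* = 960·(1 - 0.877) = 118.
From dy/dt = 0: 0.00498·118 - 0.378 = 0.0295z*, so z* = 0.209/0.0295 = 7.09.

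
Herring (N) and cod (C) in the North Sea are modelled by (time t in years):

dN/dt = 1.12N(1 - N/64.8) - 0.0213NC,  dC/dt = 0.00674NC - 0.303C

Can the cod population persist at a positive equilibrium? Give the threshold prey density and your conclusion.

Threshold N = 45; K > 45, so yes, the predator persists.

The predator equation gives dC/dt > 0 only when N > 0.303/0.00674 = 45.
Without the predator, N → K = 64.8. Since 64.8 > 45, the predator can invade and persist.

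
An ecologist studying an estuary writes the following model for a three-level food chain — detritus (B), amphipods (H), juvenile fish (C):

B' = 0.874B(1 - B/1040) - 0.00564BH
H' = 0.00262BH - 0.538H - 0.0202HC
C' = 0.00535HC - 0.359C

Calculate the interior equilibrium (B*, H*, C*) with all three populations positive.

From dC/dt = 0: 0.00535H* = 0.359, so H* = 67.1.
From dB/dt = 0: 0.874(1 - B*/1040) = 0.00564·67.1, giving B* = 1040·(1 - 0.433) = 590.
From dH/dt = 0: 0.00262·590 - 0.538 = 0.0202C*, so C* = 1.01/0.0202 = 49.8.

B* ≈ 590, H* ≈ 67.1, C* ≈ 49.8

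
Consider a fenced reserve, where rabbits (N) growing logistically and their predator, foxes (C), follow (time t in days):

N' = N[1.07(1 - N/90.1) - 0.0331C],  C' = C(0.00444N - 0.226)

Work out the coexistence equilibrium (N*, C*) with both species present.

N* ≈ 50.9, C* ≈ 14.1

From dC/dt = 0 with C > 0: 0.00444N* = 0.226, so N* = 50.9.
Substitute into dN/dt = 0: 1.07(1 - 50.9/90.1) = 0.0331C*.
The bracket is 0.435, giving C* = 0.466/0.0331 = 14.1.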